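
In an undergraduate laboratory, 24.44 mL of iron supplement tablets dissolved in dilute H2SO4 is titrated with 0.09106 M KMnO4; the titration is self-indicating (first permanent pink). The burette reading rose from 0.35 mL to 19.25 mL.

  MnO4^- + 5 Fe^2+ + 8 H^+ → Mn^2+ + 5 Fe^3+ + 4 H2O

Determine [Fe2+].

n(KMnO4) = 0.01890 L × 0.09106 mol/L = 1.721 × 10^-3 mol
From the 5:1 mole ratio, n(Fe2+) = 5/1 × 1.721 × 10^-3 = 8.605 × 10^-3 mol
[Fe2+] = 8.605 × 10^-3 mol / 0.02444 L = 0.3521 mol/L

0.3521 M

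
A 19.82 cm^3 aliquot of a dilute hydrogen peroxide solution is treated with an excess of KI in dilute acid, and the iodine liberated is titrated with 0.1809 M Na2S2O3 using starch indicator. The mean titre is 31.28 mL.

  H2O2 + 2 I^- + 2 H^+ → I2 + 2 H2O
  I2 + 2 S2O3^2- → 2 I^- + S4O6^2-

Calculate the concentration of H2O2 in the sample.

0.1427 M

n(S2O3^2-) = 0.03128 × 0.1809 = 5.659 × 10^-3 mol
n(I2) = n(S2O3^2-)/2 = 2.829 × 10^-3 mol
n(H2O2) in the aliquot = 2.829 × 10^-3 mol (1:1 ratio)
[H2O2] = 2.829 × 10^-3 / 0.01982 = 0.1427 mol/L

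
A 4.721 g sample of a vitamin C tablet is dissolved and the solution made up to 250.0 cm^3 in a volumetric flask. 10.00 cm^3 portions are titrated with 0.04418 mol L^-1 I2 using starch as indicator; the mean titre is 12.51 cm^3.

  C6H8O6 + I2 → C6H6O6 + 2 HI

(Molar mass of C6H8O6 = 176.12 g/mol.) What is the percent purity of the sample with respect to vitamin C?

n(I2) per titration = 0.01251 × 0.04418 = 5.527 × 10^-4 mol
n(C6H8O6) in each aliquot = 5.527 × 10^-4 mol (1:1 ratio)
n(C6H8O6) in the whole flask = 5.527 × 10^-4 × 250.0/10.00 = 0.01382 mol
mass of C6H8O6 = 0.01382 × 176.12 = 2.434 g
% C6H8O6 = 2.434 / 4.721 × 100 = 51.55 %

51.55 %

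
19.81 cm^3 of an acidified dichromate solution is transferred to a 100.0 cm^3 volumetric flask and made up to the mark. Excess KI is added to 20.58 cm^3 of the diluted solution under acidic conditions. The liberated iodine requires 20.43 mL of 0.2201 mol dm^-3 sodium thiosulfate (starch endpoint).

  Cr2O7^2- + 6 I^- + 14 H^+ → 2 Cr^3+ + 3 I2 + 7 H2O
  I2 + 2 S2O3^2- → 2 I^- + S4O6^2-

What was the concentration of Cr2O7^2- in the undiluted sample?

n(S2O3^2-) = 0.02043 × 0.2201 = 4.497 × 10^-3 mol
n(I2) = n(S2O3^2-)/2 = 2.248 × 10^-3 mol
From the 1:3 ratio, n(Cr2O7^2-) in the aliquot = 1/3 × 2.248 × 10^-3 = 7.494 × 10^-4 mol
[Cr2O7^2-]_dilute = 7.494 × 10^-4 / 0.02058 = 0.03642 mol/L
[Cr2O7^2-]_original = 0.03642 × 100.0/19.81 = 0.1838 mol/L

0.1838 mol/L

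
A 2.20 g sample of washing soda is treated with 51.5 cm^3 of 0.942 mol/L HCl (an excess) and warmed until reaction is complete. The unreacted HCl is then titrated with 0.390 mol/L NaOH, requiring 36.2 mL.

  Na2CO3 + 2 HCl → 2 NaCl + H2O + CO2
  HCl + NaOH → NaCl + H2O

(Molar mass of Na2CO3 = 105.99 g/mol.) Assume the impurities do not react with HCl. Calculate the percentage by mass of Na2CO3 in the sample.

82.9 %

n(HCl) added = 0.0515 × 0.942 = 0.0485 mol
n(NaOH) used in back-titration = 0.0362 × 0.390 = 0.0141 mol
n(HCl) left over = 0.0141 mol (1:1 ratio)
n(HCl) consumed by analyte = 0.0485 − 0.0141 = 0.0344 mol
From the 1:2 ratio, n(Na2CO3) = 1/2 × 0.0344 = 0.0172 mol
mass of Na2CO3 = 0.0172 × 105.99 = 1.82 g
% Na2CO3 = 1.82 / 2.20 × 100 = 82.9 %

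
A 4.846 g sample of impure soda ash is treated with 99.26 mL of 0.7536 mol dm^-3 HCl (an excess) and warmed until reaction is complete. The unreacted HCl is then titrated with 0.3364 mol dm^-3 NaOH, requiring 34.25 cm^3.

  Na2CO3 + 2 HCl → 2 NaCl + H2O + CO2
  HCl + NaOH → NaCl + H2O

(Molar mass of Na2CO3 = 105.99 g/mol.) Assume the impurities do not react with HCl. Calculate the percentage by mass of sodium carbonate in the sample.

69.20 %

n(HCl) added = 0.09926 × 0.7536 = 0.07480 mol
n(NaOH) used in back-titration = 0.03425 × 0.3364 = 0.01152 mol
n(HCl) left over = 0.01152 mol (1:1 ratio)
n(HCl) consumed by analyte = 0.07480 − 0.01152 = 0.06328 mol
From the 1:2 ratio, n(Na2CO3) = 1/2 × 0.06328 = 0.03164 mol
mass of Na2CO3 = 0.03164 × 105.99 = 3.354 g
% Na2CO3 = 3.354 / 4.846 × 100 = 69.20 %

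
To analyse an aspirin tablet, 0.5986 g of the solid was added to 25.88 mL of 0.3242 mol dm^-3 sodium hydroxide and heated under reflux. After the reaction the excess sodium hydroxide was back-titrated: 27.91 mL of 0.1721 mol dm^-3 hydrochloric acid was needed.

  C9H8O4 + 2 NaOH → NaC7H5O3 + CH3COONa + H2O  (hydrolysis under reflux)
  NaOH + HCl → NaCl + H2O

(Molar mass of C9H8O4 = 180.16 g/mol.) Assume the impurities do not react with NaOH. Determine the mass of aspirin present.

n(NaOH) added = 0.02588 × 0.3242 = 8.390 × 10^-3 mol
n(HCl) used in back-titration = 0.02791 × 0.1721 = 4.803 × 10^-3 mol
n(NaOH) left over = 4.803 × 10^-3 mol (1:1 ratio)
n(NaOH) consumed by analyte = 8.390 × 10^-3 − 4.803 × 10^-3 = 3.587 × 10^-3 mol
From the 1:2 ratio, n(C9H8O4) = 1/2 × 3.587 × 10^-3 = 1.793 × 10^-3 mol
mass of C9H8O4 = 1.793 × 10^-3 × 180.16 = 0.3231 g

0.3231 g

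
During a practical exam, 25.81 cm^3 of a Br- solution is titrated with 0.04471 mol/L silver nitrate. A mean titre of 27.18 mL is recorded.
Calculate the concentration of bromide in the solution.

0.04708 mol/L

Ag^+ + Br^- → AgBr(s)
n(AgNO3) = 0.02718 L × 0.04471 mol/L = 1.215 × 10^-3 mol
n(Br-) = 1.215 × 10^-3 mol (1:1 mole ratio)
[Br-] = 1.215 × 10^-3 mol / 0.02581 L = 0.04708 mol/L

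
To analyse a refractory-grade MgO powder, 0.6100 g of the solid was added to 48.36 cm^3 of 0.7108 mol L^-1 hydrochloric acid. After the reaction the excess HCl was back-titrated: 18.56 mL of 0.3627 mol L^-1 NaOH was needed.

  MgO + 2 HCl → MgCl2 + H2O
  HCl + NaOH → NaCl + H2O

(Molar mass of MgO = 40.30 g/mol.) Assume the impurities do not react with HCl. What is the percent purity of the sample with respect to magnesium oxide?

91.31 %

n(HCl) added = 0.04836 × 0.7108 = 0.03437 mol
n(NaOH) used in back-titration = 0.01856 × 0.3627 = 6.732 × 10^-3 mol
n(HCl) left over = 6.732 × 10^-3 mol (1:1 ratio)
n(HCl) consumed by analyte = 0.03437 − 6.732 × 10^-3 = 0.02764 mol
From the 1:2 ratio, n(MgO) = 1/2 × 0.02764 = 0.01382 mol
mass of MgO = 0.01382 × 40.30 = 0.5570 g
% MgO = 0.5570 / 0.6100 × 100 = 91.31 %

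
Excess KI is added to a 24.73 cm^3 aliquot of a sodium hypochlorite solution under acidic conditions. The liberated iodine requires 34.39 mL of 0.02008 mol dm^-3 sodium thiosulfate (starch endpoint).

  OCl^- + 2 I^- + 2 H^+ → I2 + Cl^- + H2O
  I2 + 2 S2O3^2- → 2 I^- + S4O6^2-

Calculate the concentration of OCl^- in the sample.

0.01396 mol/L

n(S2O3^2-) = 0.03439 × 0.02008 = 6.906 × 10^-4 mol
n(I2) = n(S2O3^2-)/2 = 3.453 × 10^-4 mol
n(OCl^-) in the aliquot = 3.453 × 10^-4 mol (1:1 ratio)
[OCl^-] = 3.453 × 10^-4 / 0.02473 = 0.01396 mol/L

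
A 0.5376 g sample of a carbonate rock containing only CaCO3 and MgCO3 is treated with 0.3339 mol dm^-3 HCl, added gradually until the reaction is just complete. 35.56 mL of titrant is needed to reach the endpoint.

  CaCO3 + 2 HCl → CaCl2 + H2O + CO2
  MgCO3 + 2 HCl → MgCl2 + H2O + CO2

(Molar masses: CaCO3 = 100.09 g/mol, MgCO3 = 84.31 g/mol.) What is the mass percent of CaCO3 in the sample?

43.74 %

n(HCl) = 0.03556 × 0.3339 = 0.01187 mol
Let x = n(CaCO3), y = n(MgCO3).
Titrant: 2x + 2y = 0.01187;  mass: 100.09x + 84.31y = 0.5376
Solving, x = 2.349 × 10^-3 mol, y = 3.587 × 10^-3 mol
mass of CaCO3 = 2.349 × 10^-3 × 100.09 = 0.2351 g
% CaCO3 = 0.2351 / 0.5376 × 100 = 43.74 %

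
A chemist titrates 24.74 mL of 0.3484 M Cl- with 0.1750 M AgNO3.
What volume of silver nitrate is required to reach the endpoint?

49.25 mL

Ag^+ + Cl^- → AgCl(s)
n(Cl-) = 0.02474 L × 0.3484 mol/L = 8.619 × 10^-3 mol
n(AgNO3) = 8.619 × 10^-3 mol (1:1 stoichiometry)
V(AgNO3) = 8.619 × 10^-3 mol / 0.1750 mol/L = 0.04925 L = 49.25 mL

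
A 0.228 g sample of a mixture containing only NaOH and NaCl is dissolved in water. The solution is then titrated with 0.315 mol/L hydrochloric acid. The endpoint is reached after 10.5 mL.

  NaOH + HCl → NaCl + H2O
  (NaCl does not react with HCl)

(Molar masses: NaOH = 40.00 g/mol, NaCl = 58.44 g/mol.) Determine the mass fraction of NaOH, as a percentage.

n(HCl) = 0.0105 × 0.315 = 3.31 × 10^-3 mol
Let x = n(NaOH), y = n(NaCl).
Titrant: 1x = 3.31 × 10^-3;  mass: 40.00x + 58.44y = 0.228
Solving, x = 3.31 × 10^-3 mol, y = 1.64 × 10^-3 mol
mass of NaOH = 3.31 × 10^-3 × 40.00 = 0.132 g
% NaOH = 0.132 / 0.228 × 100 = 58.0 %

58.0 %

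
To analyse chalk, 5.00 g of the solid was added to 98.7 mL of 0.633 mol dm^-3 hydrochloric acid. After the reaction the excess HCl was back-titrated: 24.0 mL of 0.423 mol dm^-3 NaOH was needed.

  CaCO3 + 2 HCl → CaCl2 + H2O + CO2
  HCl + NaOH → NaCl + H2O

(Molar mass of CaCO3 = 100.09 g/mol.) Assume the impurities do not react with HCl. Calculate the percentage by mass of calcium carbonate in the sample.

n(HCl) added = 0.0987 × 0.633 = 0.0625 mol
n(NaOH) used in back-titration = 0.0240 × 0.423 = 0.0102 mol
n(HCl) left over = 0.0102 mol (1:1 ratio)
n(HCl) consumed by analyte = 0.0625 − 0.0102 = 0.0523 mol
From the 1:2 ratio, n(CaCO3) = 1/2 × 0.0523 = 0.0262 mol
mass of CaCO3 = 0.0262 × 100.09 = 2.62 g
% CaCO3 = 2.62 / 5.00 × 100 = 52.4 %

52.4 %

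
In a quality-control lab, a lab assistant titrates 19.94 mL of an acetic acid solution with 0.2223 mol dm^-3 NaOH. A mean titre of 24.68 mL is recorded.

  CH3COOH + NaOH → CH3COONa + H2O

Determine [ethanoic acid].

0.2751 mol/L

n(NaOH) = 0.02468 L × 0.2223 mol/L = 5.486 × 10^-3 mol
n(CH3COOH) = 5.486 × 10^-3 mol (1:1 mole ratio)
[CH3COOH] = 5.486 × 10^-3 mol / 0.01994 L = 0.2751 mol/L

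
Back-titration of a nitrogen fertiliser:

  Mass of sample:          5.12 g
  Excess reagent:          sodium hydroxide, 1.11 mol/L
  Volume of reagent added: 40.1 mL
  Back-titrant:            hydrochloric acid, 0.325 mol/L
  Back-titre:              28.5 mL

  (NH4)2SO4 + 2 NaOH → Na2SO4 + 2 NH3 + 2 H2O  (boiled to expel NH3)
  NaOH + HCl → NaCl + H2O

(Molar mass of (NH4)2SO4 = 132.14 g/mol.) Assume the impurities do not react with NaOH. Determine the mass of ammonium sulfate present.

n(NaOH) added = 0.0401 × 1.11 = 0.0445 mol
n(HCl) used in back-titration = 0.0285 × 0.325 = 9.26 × 10^-3 mol
n(NaOH) left over = 9.26 × 10^-3 mol (1:1 ratio)
n(NaOH) consumed by analyte = 0.0445 − 9.26 × 10^-3 = 0.0352 mol
From the 1:2 ratio, n((NH4)2SO4) = 1/2 × 0.0352 = 0.0176 mol
mass of (NH4)2SO4 = 0.0176 × 132.14 = 2.33 g

2.33 g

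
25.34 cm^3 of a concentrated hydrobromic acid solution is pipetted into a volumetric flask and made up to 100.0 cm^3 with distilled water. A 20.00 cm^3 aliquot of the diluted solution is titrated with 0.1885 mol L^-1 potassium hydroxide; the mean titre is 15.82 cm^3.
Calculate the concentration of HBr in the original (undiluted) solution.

0.5884 mol/L

HBr + KOH → KBr + H2O
n(KOH) = 0.01582 × 0.1885 = 2.982 × 10^-3 mol
n(HBr) in the aliquot = 2.982 × 10^-3 mol (1:1 ratio)
[HBr]_dilute = 2.982 × 10^-3 / 0.02000 = 0.1491 mol/L
Dilution factor = 100.0 / 25.34 = 3.946
[HBr]_stock = 0.1491 × 3.946 = 0.5884 mol/L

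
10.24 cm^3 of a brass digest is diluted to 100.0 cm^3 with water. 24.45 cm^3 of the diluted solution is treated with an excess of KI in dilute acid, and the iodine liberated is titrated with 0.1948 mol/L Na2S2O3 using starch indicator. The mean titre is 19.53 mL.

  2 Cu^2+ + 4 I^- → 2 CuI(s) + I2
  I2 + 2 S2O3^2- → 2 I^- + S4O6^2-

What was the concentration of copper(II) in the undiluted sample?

1.520 mol/L

n(S2O3^2-) = 0.01953 × 0.1948 = 3.804 × 10^-3 mol
n(I2) = n(S2O3^2-)/2 = 1.902 × 10^-3 mol
From the 2:1 ratio, n(Cu2+) in the aliquot = 2/1 × 1.902 × 10^-3 = 3.804 × 10^-3 mol
[Cu2+]_dilute = 3.804 × 10^-3 / 0.02445 = 0.1556 mol/L
[Cu2+]_original = 0.1556 × 100.0/10.24 = 1.520 mol/L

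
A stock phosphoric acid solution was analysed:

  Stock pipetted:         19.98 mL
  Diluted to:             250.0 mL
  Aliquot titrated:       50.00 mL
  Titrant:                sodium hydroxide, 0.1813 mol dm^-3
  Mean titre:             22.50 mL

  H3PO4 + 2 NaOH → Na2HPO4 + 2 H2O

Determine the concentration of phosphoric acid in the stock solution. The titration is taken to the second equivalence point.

0.5104 mol/L

n(NaOH) = 0.02250 × 0.1813 = 4.079 × 10^-3 mol
From the 1:2 ratio, n(H3PO4) in the aliquot = 1/2 × 4.079 × 10^-3 = 2.040 × 10^-3 mol
[H3PO4]_dilute = 2.040 × 10^-3 / 0.05000 = 0.04079 mol/L
Dilution factor = 250.0 / 19.98 = 12.51
[H3PO4]_stock = 0.04079 × 12.51 = 0.5104 mol/L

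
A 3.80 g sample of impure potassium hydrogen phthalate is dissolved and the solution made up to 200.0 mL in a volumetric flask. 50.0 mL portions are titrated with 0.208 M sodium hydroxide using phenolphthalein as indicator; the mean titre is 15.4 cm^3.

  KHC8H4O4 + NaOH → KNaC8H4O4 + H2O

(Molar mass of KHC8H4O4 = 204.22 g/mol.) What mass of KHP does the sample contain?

n(NaOH) per titration = 0.0154 × 0.208 = 3.20 × 10^-3 mol
n(KHC8H4O4) in each aliquot = 3.20 × 10^-3 mol (1:1 ratio)
n(KHC8H4O4) in the whole flask = 3.20 × 10^-3 × 200.0/50.0 = 0.0128 mol
mass of KHC8H4O4 = 0.0128 × 204.22 = 2.62 g

2.62 g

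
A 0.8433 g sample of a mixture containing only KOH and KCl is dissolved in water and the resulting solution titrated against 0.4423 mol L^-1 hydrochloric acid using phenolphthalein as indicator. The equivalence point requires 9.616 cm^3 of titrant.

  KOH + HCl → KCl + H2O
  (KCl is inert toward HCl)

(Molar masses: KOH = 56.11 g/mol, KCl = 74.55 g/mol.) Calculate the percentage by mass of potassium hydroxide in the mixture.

n(HCl) = 0.009616 × 0.4423 = 4.253 × 10^-3 mol
Let x = n(KOH), y = n(KCl).
Titrant: 1x = 4.253 × 10^-3;  mass: 56.11x + 74.55y = 0.8433
Solving, x = 4.253 × 10^-3 mol, y = 8.111 × 10^-3 mol
mass of KOH = 4.253 × 10^-3 × 56.11 = 0.2386 g
% KOH = 0.2386 / 0.8433 × 100 = 28.30 %

28.30 %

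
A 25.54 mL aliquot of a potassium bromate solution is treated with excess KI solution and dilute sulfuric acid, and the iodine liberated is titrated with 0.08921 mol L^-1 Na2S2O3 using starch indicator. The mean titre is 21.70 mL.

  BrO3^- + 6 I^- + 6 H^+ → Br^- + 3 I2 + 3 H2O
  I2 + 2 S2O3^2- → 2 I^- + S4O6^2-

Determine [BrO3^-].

0.01263 mol/L

n(S2O3^2-) = 0.02170 × 0.08921 = 1.936 × 10^-3 mol
n(I2) = n(S2O3^2-)/2 = 9.679 × 10^-4 mol
From the 1:3 ratio, n(BrO3^-) in the aliquot = 1/3 × 9.679 × 10^-4 = 3.226 × 10^-4 mol
[BrO3^-] = 3.226 × 10^-4 / 0.02554 = 0.01263 mol/L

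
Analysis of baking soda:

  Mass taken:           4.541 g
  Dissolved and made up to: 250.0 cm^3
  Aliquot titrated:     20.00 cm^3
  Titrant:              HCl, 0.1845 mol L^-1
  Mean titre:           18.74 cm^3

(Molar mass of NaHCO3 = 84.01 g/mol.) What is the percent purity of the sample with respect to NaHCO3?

79.96 %

NaHCO3 + HCl → NaCl + H2O + CO2
n(HCl) per titration = 0.01874 × 0.1845 = 3.458 × 10^-3 mol
n(NaHCO3) in each aliquot = 3.458 × 10^-3 mol (1:1 ratio)
n(NaHCO3) in the whole flask = 3.458 × 10^-3 × 250.0/20.00 = 0.04322 mol
mass of NaHCO3 = 0.04322 × 84.01 = 3.631 g
% NaHCO3 = 3.631 / 4.541 × 100 = 79.96 %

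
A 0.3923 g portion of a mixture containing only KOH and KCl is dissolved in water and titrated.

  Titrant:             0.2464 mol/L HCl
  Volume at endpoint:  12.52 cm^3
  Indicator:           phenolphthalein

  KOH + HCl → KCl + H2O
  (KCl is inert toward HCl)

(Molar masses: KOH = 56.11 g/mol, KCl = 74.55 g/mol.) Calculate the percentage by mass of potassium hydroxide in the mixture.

44.12 %

n(HCl) = 0.01252 × 0.2464 = 3.085 × 10^-3 mol
Let x = n(KOH), y = n(KCl).
Titrant: 1x = 3.085 × 10^-3;  mass: 56.11x + 74.55y = 0.3923
Solving, x = 3.085 × 10^-3 mol, y = 2.940 × 10^-3 mol
mass of KOH = 3.085 × 10^-3 × 56.11 = 0.1731 g
% KOH = 0.1731 / 0.3923 × 100 = 44.12 %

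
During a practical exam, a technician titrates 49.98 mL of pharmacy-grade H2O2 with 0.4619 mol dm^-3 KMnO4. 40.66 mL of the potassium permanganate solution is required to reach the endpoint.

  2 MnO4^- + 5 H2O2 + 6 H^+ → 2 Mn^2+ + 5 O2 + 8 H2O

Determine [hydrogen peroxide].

0.9394 mol/L

n(KMnO4) = 0.04066 L × 0.4619 mol/L = 0.01878 mol
From the 5:2 mole ratio, n(H2O2) = 5/2 × 0.01878 = 0.04695 mol
[H2O2] = 0.04695 mol / 0.04998 L = 0.9394 mol/L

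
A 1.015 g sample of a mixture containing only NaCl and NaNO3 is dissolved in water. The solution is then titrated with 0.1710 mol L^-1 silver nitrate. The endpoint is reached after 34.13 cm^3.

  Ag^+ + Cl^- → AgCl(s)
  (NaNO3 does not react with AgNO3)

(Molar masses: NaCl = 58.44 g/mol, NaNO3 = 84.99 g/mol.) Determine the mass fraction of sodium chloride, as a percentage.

33.60 %

n(AgNO3) = 0.03413 × 0.1710 = 5.836 × 10^-3 mol
Let x = n(NaCl), y = n(NaNO3).
Titrant: 1x = 5.836 × 10^-3;  mass: 58.44x + 84.99y = 1.015
Solving, x = 5.836 × 10^-3 mol, y = 7.930 × 10^-3 mol
mass of NaCl = 5.836 × 10^-3 × 58.44 = 0.3411 g
% NaCl = 0.3411 / 1.015 × 100 = 33.60 %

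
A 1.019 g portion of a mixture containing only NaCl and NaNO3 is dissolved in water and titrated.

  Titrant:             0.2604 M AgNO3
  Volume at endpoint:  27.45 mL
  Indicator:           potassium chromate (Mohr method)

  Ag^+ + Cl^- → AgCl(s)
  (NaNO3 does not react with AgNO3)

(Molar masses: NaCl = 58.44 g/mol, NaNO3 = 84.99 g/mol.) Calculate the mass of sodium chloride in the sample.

0.4177 g

n(AgNO3) = 0.02745 × 0.2604 = 7.148 × 10^-3 mol
Let x = n(NaCl), y = n(NaNO3).
Titrant: 1x = 7.148 × 10^-3;  mass: 58.44x + 84.99y = 1.019
Solving, x = 7.148 × 10^-3 mol, y = 7.075 × 10^-3 mol
mass of NaCl = 7.148 × 10^-3 × 58.44 = 0.4177 g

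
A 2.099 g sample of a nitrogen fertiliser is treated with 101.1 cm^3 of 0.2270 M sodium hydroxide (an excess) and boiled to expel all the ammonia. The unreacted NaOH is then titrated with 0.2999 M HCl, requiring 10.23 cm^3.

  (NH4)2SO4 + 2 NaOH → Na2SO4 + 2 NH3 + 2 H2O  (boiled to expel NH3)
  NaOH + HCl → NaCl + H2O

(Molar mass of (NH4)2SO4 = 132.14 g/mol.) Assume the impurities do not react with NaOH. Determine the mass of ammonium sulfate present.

n(NaOH) added = 0.1011 × 0.2270 = 0.02295 mol
n(HCl) used in back-titration = 0.01023 × 0.2999 = 3.068 × 10^-3 mol
n(NaOH) left over = 3.068 × 10^-3 mol (1:1 ratio)
n(NaOH) consumed by analyte = 0.02295 − 3.068 × 10^-3 = 0.01988 mol
From the 1:2 ratio, n((NH4)2SO4) = 1/2 × 0.01988 = 9.941 × 10^-3 mol
mass of (NH4)2SO4 = 9.941 × 10^-3 × 132.14 = 1.314 g

1.314 g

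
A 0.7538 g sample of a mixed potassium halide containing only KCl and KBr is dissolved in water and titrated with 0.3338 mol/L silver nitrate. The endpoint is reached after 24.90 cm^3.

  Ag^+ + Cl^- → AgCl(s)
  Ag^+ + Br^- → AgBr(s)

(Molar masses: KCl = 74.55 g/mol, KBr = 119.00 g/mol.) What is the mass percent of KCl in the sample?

52.35 %

n(AgNO3) = 0.02490 × 0.3338 = 8.312 × 10^-3 mol
Let x = n(KCl), y = n(KBr).
Titrant: 1x + 1y = 8.312 × 10^-3;  mass: 74.55x + 119.00y = 0.7538
Solving, x = 5.293 × 10^-3 mol, y = 3.018 × 10^-3 mol
mass of KCl = 5.293 × 10^-3 × 74.55 = 0.3946 g
% KCl = 0.3946 / 0.7538 × 100 = 52.35 %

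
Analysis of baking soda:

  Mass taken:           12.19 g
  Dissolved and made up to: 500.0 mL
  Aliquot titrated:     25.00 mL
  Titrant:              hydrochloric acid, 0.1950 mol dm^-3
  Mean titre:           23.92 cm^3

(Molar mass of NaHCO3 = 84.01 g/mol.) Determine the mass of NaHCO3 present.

NaHCO3 + HCl → NaCl + H2O + CO2
n(HCl) per titration = 0.02392 × 0.1950 = 4.664 × 10^-3 mol
n(NaHCO3) in each aliquot = 4.664 × 10^-3 mol (1:1 ratio)
n(NaHCO3) in the whole flask = 4.664 × 10^-3 × 500.0/25.00 = 0.09329 mol
mass of NaHCO3 = 0.09329 × 84.01 = 7.837 g

7.837 g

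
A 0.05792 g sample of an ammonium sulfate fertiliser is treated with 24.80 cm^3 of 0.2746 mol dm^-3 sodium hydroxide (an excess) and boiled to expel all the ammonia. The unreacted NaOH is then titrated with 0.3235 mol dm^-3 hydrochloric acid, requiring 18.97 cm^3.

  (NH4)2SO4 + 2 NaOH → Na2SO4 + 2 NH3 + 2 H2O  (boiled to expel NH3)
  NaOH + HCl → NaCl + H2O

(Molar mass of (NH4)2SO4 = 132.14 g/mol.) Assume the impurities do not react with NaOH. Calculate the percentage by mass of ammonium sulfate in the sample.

n(NaOH) added = 0.02480 × 0.2746 = 6.810 × 10^-3 mol
n(HCl) used in back-titration = 0.01897 × 0.3235 = 6.137 × 10^-3 mol
n(NaOH) left over = 6.137 × 10^-3 mol (1:1 ratio)
n(NaOH) consumed by analyte = 6.810 × 10^-3 − 6.137 × 10^-3 = 6.733 × 10^-4 mol
From the 1:2 ratio, n((NH4)2SO4) = 1/2 × 6.733 × 10^-4 = 3.366 × 10^-4 mol
mass of (NH4)2SO4 = 3.366 × 10^-4 × 132.14 = 0.04448 g
% (NH4)2SO4 = 0.04448 / 0.05792 × 100 = 76.80 %

76.80 %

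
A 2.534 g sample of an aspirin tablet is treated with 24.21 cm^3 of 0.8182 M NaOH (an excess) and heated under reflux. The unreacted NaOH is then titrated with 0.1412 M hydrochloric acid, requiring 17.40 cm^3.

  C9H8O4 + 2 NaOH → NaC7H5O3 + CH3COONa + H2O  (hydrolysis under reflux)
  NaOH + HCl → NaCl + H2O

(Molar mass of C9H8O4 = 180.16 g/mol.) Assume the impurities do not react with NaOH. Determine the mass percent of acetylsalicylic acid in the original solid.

n(NaOH) added = 0.02421 × 0.8182 = 0.01981 mol
n(HCl) used in back-titration = 0.01740 × 0.1412 = 2.457 × 10^-3 mol
n(NaOH) left over = 2.457 × 10^-3 mol (1:1 ratio)
n(NaOH) consumed by analyte = 0.01981 − 2.457 × 10^-3 = 0.01735 mol
From the 1:2 ratio, n(C9H8O4) = 1/2 × 0.01735 = 8.676 × 10^-3 mol
mass of C9H8O4 = 8.676 × 10^-3 × 180.16 = 1.563 g
% C9H8O4 = 1.563 / 2.534 × 100 = 61.68 %

61.68 %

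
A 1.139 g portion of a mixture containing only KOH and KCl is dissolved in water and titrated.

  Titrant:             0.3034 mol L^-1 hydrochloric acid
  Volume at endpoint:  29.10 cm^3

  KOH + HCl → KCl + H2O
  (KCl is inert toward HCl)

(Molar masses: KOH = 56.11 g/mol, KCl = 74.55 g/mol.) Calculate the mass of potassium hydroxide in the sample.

n(HCl) = 0.02910 × 0.3034 = 8.829 × 10^-3 mol
Let x = n(KOH), y = n(KCl).
Titrant: 1x = 8.829 × 10^-3;  mass: 56.11x + 74.55y = 1.139
Solving, x = 8.829 × 10^-3 mol, y = 8.633 × 10^-3 mol
mass of KOH = 8.829 × 10^-3 × 56.11 = 0.4954 g

0.4954 g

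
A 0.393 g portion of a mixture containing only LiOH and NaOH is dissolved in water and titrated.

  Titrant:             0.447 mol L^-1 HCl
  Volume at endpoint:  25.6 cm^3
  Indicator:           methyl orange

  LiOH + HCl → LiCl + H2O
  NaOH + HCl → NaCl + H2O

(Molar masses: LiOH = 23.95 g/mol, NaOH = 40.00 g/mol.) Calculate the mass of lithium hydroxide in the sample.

0.0966 g

n(HCl) = 0.0256 × 0.447 = 0.0114 mol
Let x = n(LiOH), y = n(NaOH).
Titrant: 1x + 1y = 0.0114;  mass: 23.95x + 40.00y = 0.393
Solving, x = 4.03 × 10^-3 mol, y = 7.41 × 10^-3 mol
mass of LiOH = 4.03 × 10^-3 × 23.95 = 0.0966 g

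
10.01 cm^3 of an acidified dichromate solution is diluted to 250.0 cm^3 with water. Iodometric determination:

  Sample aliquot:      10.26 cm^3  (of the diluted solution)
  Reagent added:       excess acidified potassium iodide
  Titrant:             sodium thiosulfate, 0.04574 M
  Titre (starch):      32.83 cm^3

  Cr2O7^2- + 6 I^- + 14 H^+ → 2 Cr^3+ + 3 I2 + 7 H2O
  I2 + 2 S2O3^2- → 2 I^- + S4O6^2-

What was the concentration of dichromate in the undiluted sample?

n(S2O3^2-) = 0.03283 × 0.04574 = 1.502 × 10^-3 mol
n(I2) = n(S2O3^2-)/2 = 7.508 × 10^-4 mol
From the 1:3 ratio, n(Cr2O7^2-) in the aliquot = 1/3 × 7.508 × 10^-4 = 2.503 × 10^-4 mol
[Cr2O7^2-]_dilute = 2.503 × 10^-4 / 0.01026 = 0.02439 mol/L
[Cr2O7^2-]_original = 0.02439 × 250.0/10.01 = 0.6092 mol/L

0.6092 M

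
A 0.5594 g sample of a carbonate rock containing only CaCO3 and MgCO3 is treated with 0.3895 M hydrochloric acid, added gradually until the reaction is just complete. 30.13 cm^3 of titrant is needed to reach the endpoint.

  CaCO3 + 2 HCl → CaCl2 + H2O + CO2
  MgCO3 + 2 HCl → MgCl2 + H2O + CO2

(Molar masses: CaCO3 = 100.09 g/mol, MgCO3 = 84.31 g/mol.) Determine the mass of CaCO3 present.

0.4103 g

n(HCl) = 0.03013 × 0.3895 = 0.01174 mol
Let x = n(CaCO3), y = n(MgCO3).
Titrant: 2x + 2y = 0.01174;  mass: 100.09x + 84.31y = 0.5594
Solving, x = 4.099 × 10^-3 mol, y = 1.769 × 10^-3 mol
mass of CaCO3 = 4.099 × 10^-3 × 100.09 = 0.4103 g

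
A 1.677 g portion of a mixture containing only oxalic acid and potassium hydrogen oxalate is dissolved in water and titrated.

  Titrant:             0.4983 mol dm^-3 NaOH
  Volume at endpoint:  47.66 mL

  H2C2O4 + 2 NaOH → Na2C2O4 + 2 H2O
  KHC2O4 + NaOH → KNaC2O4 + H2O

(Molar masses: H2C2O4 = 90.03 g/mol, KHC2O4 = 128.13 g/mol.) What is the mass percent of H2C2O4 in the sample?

44.11 %

n(NaOH) = 0.04766 × 0.4983 = 0.02375 mol
Let x = n(H2C2O4), y = n(KHC2O4).
Titrant: 2x + 1y = 0.02375;  mass: 90.03x + 128.13y = 1.677
Solving, x = 8.217 × 10^-3 mol, y = 7.314 × 10^-3 mol
mass of H2C2O4 = 8.217 × 10^-3 × 90.03 = 0.7398 g
% H2C2O4 = 0.7398 / 1.677 × 100 = 44.11 %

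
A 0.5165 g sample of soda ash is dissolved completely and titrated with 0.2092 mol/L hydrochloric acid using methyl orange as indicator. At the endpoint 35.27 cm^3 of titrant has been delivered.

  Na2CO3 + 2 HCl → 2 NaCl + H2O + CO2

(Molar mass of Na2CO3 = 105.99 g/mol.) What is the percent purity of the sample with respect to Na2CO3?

n(HCl) = 0.03527 L × 0.2092 mol/L = 7.378 × 10^-3 mol
From the 1:2 ratio, n(Na2CO3) = 1/2 × 7.378 × 10^-3 = 3.689 × 10^-3 mol
mass of Na2CO3 = 3.689 × 10^-3 × 105.99 g/mol = 0.3910 g
% Na2CO3 = 0.3910 / 0.5165 × 100 = 75.71 %

75.71 %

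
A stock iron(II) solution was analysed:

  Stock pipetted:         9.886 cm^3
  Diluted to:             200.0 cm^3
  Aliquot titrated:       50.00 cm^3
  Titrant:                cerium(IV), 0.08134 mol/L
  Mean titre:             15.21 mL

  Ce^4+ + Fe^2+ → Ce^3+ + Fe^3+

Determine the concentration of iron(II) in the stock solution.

n(Ce4+) = 0.01521 × 0.08134 = 1.237 × 10^-3 mol
n(Fe2+) in the aliquot = 1.237 × 10^-3 mol (1:1 ratio)
[Fe2+]_dilute = 1.237 × 10^-3 / 0.05000 = 0.02474 mol/L
Dilution factor = 200.0 / 9.886 = 20.23
[Fe2+]_stock = 0.02474 × 20.23 = 0.5006 mol/L

0.5006 mol/L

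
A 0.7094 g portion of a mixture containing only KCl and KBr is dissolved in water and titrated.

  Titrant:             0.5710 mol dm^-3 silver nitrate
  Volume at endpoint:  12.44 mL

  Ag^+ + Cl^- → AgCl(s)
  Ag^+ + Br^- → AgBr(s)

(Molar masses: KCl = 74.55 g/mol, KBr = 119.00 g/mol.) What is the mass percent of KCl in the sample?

32.13 %

n(AgNO3) = 0.01244 × 0.5710 = 7.103 × 10^-3 mol
Let x = n(KCl), y = n(KBr).
Titrant: 1x + 1y = 7.103 × 10^-3;  mass: 74.55x + 119.00y = 0.7094
Solving, x = 3.057 × 10^-3 mol, y = 4.046 × 10^-3 mol
mass of KCl = 3.057 × 10^-3 × 74.55 = 0.2279 g
% KCl = 0.2279 / 0.7094 × 100 = 32.13 %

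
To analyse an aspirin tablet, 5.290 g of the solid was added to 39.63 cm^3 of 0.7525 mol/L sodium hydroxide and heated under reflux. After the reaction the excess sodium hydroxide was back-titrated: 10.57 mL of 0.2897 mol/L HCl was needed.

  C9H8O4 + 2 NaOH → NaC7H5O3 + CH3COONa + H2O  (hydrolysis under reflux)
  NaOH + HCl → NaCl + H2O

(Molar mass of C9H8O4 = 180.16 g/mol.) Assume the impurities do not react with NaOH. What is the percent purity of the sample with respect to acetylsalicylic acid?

45.57 %

n(NaOH) added = 0.03963 × 0.7525 = 0.02982 mol
n(HCl) used in back-titration = 0.01057 × 0.2897 = 3.062 × 10^-3 mol
n(NaOH) left over = 3.062 × 10^-3 mol (1:1 ratio)
n(NaOH) consumed by analyte = 0.02982 − 3.062 × 10^-3 = 0.02676 mol
From the 1:2 ratio, n(C9H8O4) = 1/2 × 0.02676 = 0.01338 mol
mass of C9H8O4 = 0.01338 × 180.16 = 2.410 g
% C9H8O4 = 2.410 / 5.290 × 100 = 45.57 %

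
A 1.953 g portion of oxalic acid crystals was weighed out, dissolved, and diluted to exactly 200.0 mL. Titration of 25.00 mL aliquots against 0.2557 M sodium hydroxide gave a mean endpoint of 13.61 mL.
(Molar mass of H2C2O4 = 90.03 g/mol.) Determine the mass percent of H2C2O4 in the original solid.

H2C2O4 + 2 NaOH → Na2C2O4 + 2 H2O
n(NaOH) per titration = 0.01361 × 0.2557 = 3.480 × 10^-3 mol
From the 1:2 ratio, n(H2C2O4) in each aliquot = 1/2 × 3.480 × 10^-3 = 1.740 × 10^-3 mol
n(H2C2O4) in the whole flask = 1.740 × 10^-3 × 200.0/25.00 = 0.01392 mol
mass of H2C2O4 = 0.01392 × 90.03 = 1.253 g
% H2C2O4 = 1.253 / 1.953 × 100 = 64.17 %

64.17 %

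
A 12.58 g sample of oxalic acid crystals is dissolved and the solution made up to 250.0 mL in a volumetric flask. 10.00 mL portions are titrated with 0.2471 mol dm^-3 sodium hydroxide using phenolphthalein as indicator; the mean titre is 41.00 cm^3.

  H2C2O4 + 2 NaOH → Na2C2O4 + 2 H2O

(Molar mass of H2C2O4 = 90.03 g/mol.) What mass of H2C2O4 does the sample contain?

11.40 g

n(NaOH) per titration = 0.04100 × 0.2471 = 0.01013 mol
From the 1:2 ratio, n(H2C2O4) in each aliquot = 1/2 × 0.01013 = 5.066 × 10^-3 mol
n(H2C2O4) in the whole flask = 5.066 × 10^-3 × 250.0/10.00 = 0.1266 mol
mass of H2C2O4 = 0.1266 × 90.03 = 11.40 g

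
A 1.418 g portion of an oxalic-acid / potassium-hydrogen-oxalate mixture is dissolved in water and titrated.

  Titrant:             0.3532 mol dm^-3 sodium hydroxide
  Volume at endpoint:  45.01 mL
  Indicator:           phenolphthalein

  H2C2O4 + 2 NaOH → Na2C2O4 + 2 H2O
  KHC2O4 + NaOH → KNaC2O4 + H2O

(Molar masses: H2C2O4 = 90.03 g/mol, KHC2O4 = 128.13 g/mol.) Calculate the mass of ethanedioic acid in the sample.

0.3352 g

n(NaOH) = 0.04501 × 0.3532 = 0.01590 mol
Let x = n(H2C2O4), y = n(KHC2O4).
Titrant: 2x + 1y = 0.01590;  mass: 90.03x + 128.13y = 1.418
Solving, x = 3.723 × 10^-3 mol, y = 8.451 × 10^-3 mol
mass of H2C2O4 = 3.723 × 10^-3 × 90.03 = 0.3352 g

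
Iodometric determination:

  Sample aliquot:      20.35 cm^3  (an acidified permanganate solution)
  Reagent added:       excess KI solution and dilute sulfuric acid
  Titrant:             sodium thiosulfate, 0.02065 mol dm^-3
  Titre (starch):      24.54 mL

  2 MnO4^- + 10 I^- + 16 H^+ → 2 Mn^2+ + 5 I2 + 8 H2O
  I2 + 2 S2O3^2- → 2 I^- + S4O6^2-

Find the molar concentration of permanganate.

n(S2O3^2-) = 0.02454 × 0.02065 = 5.068 × 10^-4 mol
n(I2) = n(S2O3^2-)/2 = 2.534 × 10^-4 mol
From the 2:5 ratio, n(MnO4^-) in the aliquot = 2/5 × 2.534 × 10^-4 = 1.014 × 10^-4 mol
[MnO4^-] = 1.014 × 10^-4 / 0.02035 = 0.004980 mol/L

0.004980 mol/L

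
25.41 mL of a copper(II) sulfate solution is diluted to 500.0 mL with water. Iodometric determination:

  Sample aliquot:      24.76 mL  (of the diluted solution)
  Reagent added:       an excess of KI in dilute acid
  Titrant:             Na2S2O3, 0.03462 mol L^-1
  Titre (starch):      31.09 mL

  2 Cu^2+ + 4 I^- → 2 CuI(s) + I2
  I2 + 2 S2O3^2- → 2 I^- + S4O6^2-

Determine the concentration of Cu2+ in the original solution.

0.8554 mol/L

n(S2O3^2-) = 0.03109 × 0.03462 = 1.076 × 10^-3 mol
n(I2) = n(S2O3^2-)/2 = 5.382 × 10^-4 mol
From the 2:1 ratio, n(Cu2+) in the aliquot = 2/1 × 5.382 × 10^-4 = 1.076 × 10^-3 mol
[Cu2+]_dilute = 1.076 × 10^-3 / 0.02476 = 0.04347 mol/L
[Cu2+]_original = 0.04347 × 500.0/25.41 = 0.8554 mol/L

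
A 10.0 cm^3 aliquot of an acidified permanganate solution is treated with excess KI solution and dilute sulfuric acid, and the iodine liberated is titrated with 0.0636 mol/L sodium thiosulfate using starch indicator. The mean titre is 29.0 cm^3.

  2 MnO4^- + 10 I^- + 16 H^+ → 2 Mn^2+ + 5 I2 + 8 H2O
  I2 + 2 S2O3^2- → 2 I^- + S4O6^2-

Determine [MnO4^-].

0.0369 mol/L

n(S2O3^2-) = 0.0290 × 0.0636 = 1.84 × 10^-3 mol
n(I2) = n(S2O3^2-)/2 = 9.22 × 10^-4 mol
From the 2:5 ratio, n(MnO4^-) in the aliquot = 2/5 × 9.22 × 10^-4 = 3.69 × 10^-4 mol
[MnO4^-] = 3.69 × 10^-4 / 0.0100 = 0.0369 mol/L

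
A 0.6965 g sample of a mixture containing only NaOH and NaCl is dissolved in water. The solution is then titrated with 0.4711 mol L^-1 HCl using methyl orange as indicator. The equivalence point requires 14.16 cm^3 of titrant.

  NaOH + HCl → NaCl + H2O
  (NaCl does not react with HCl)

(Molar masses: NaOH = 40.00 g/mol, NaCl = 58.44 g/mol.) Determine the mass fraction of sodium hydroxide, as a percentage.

n(HCl) = 0.01416 × 0.4711 = 6.671 × 10^-3 mol
Let x = n(NaOH), y = n(NaCl).
Titrant: 1x = 6.671 × 10^-3;  mass: 40.00x + 58.44y = 0.6965
Solving, x = 6.671 × 10^-3 mol, y = 7.352 × 10^-3 mol
mass of NaOH = 6.671 × 10^-3 × 40.00 = 0.2668 g
% NaOH = 0.2668 / 0.6965 × 100 = 38.31 %

38.31 %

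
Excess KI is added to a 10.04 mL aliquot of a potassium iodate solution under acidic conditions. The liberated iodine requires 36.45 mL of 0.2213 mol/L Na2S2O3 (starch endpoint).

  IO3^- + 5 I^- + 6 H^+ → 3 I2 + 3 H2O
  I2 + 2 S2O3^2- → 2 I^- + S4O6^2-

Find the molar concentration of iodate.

n(S2O3^2-) = 0.03645 × 0.2213 = 8.066 × 10^-3 mol
n(I2) = n(S2O3^2-)/2 = 4.033 × 10^-3 mol
From the 1:3 ratio, n(IO3^-) in the aliquot = 1/3 × 4.033 × 10^-3 = 1.344 × 10^-3 mol
[IO3^-] = 1.344 × 10^-3 / 0.01004 = 0.1339 mol/L

0.1339 mol/L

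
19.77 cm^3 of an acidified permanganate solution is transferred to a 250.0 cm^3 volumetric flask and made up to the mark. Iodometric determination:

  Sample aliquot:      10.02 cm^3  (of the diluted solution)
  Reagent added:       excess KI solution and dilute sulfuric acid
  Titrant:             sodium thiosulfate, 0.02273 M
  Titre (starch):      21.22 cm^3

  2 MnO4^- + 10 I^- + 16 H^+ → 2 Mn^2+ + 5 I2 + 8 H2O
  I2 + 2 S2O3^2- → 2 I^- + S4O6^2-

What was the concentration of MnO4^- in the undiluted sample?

n(S2O3^2-) = 0.02122 × 0.02273 = 4.823 × 10^-4 mol
n(I2) = n(S2O3^2-)/2 = 2.412 × 10^-4 mol
From the 2:5 ratio, n(MnO4^-) in the aliquot = 2/5 × 2.412 × 10^-4 = 9.647 × 10^-5 mol
[MnO4^-]_dilute = 9.647 × 10^-5 / 0.01002 = 0.009627 mol/L
[MnO4^-]_original = 0.009627 × 250.0/19.77 = 0.1217 mol/L

0.1217 M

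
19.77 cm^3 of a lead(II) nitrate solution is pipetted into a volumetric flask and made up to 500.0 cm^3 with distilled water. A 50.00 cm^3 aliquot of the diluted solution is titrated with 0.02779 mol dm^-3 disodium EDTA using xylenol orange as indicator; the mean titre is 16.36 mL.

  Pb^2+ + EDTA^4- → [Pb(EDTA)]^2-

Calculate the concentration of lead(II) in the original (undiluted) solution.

n(EDTA) = 0.01636 × 0.02779 = 4.546 × 10^-4 mol
n(Pb2+) in the aliquot = 4.546 × 10^-4 mol (1:1 ratio)
[Pb2+]_dilute = 4.546 × 10^-4 / 0.05000 = 0.009093 mol/L
Dilution factor = 500.0 / 19.77 = 25.29
[Pb2+]_stock = 0.009093 × 25.29 = 0.2300 mol/L

0.2300 mol/L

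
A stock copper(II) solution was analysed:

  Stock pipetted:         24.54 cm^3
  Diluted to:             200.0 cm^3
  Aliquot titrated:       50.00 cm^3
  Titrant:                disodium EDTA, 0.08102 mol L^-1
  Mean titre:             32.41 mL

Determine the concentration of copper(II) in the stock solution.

0.4280 mol/L

Cu^2+ + EDTA^4- → [Cu(EDTA)]^2-
n(EDTA) = 0.03241 × 0.08102 = 2.626 × 10^-3 mol
n(Cu2+) in the aliquot = 2.626 × 10^-3 mol (1:1 ratio)
[Cu2+]_dilute = 2.626 × 10^-3 / 0.05000 = 0.05252 mol/L
Dilution factor = 200.0 / 24.54 = 8.150
[Cu2+]_stock = 0.05252 × 8.150 = 0.4280 mol/L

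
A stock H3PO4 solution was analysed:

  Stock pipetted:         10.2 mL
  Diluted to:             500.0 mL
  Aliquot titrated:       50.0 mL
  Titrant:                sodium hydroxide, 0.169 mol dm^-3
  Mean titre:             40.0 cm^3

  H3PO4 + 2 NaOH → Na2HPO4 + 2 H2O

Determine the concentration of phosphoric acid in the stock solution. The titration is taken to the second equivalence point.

n(NaOH) = 0.0400 × 0.169 = 6.76 × 10^-3 mol
From the 1:2 ratio, n(H3PO4) in the aliquot = 1/2 × 6.76 × 10^-3 = 3.38 × 10^-3 mol
[H3PO4]_dilute = 3.38 × 10^-3 / 0.0500 = 0.0676 mol/L
Dilution factor = 500.0 / 10.2 = 49.02
[H3PO4]_stock = 0.0676 × 49.02 = 3.31 mol/L

3.31 mol/L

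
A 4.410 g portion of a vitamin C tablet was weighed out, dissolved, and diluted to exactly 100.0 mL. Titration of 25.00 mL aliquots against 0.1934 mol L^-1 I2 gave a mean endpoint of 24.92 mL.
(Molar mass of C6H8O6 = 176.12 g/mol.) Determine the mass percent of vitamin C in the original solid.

76.99 %

C6H8O6 + I2 → C6H6O6 + 2 HI
n(I2) per titration = 0.02492 × 0.1934 = 4.820 × 10^-3 mol
n(C6H8O6) in each aliquot = 4.820 × 10^-3 mol (1:1 ratio)
n(C6H8O6) in the whole flask = 4.820 × 10^-3 × 100.0/25.00 = 0.01928 mol
mass of C6H8O6 = 0.01928 × 176.12 = 3.395 g
% C6H8O6 = 3.395 / 4.410 × 100 = 76.99 %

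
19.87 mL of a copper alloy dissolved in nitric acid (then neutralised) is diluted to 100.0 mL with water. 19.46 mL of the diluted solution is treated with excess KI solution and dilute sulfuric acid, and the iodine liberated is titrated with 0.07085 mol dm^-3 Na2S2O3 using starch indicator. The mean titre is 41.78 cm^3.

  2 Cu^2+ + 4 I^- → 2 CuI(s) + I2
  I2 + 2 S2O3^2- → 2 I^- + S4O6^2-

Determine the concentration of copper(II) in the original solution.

0.7655 mol/L

n(S2O3^2-) = 0.04178 × 0.07085 = 2.960 × 10^-3 mol
n(I2) = n(S2O3^2-)/2 = 1.480 × 10^-3 mol
From the 2:1 ratio, n(Cu2+) in the aliquot = 2/1 × 1.480 × 10^-3 = 2.960 × 10^-3 mol
[Cu2+]_dilute = 2.960 × 10^-3 / 0.01946 = 0.1521 mol/L
[Cu2+]_original = 0.1521 × 100.0/19.87 = 0.7655 mol/L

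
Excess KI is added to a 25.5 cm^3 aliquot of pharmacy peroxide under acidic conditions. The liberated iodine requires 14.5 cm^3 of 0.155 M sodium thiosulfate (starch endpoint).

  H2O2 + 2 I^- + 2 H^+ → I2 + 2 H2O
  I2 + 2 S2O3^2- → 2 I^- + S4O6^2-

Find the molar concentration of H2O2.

0.0441 M

n(S2O3^2-) = 0.0145 × 0.155 = 2.25 × 10^-3 mol
n(I2) = n(S2O3^2-)/2 = 1.12 × 10^-3 mol
n(H2O2) in the aliquot = 1.12 × 10^-3 mol (1:1 ratio)
[H2O2] = 1.12 × 10^-3 / 0.0255 = 0.0441 mol/L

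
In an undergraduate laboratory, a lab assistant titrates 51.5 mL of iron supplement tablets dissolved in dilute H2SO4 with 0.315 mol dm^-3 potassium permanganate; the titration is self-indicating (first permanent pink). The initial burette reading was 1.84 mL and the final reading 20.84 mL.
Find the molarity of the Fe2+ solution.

0.581 mol/L

MnO4^- + 5 Fe^2+ + 8 H^+ → Mn^2+ + 5 Fe^3+ + 4 H2O
n(KMnO4) = 0.0190 L × 0.315 mol/L = 5.99 × 10^-3 mol
From the 5:1 mole ratio, n(Fe2+) = 5/1 × 5.99 × 10^-3 = 0.0299 mol
[Fe2+] = 0.0299 mol / 0.0515 L = 0.581 mol/L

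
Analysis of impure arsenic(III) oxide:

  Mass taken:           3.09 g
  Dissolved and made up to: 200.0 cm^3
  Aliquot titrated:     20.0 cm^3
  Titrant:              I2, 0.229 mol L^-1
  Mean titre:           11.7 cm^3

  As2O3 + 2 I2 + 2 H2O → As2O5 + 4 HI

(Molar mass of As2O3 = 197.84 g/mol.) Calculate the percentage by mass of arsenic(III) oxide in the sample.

n(I2) per titration = 0.0117 × 0.229 = 2.68 × 10^-3 mol
From the 1:2 ratio, n(As2O3) in each aliquot = 1/2 × 2.68 × 10^-3 = 1.34 × 10^-3 mol
n(As2O3) in the whole flask = 1.34 × 10^-3 × 200.0/20.0 = 0.0134 mol
mass of As2O3 = 0.0134 × 197.84 = 2.65 g
% As2O3 = 2.65 / 3.09 × 100 = 85.8 %

85.8 %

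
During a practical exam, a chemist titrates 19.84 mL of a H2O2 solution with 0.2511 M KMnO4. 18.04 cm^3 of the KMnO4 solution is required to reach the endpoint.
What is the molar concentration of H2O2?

0.5708 M

2 MnO4^- + 5 H2O2 + 6 H^+ → 2 Mn^2+ + 5 O2 + 8 H2O
n(KMnO4) = 0.01804 L × 0.2511 mol/L = 4.530 × 10^-3 mol
From the 5:2 mole ratio, n(H2O2) = 5/2 × 4.530 × 10^-3 = 0.01132 mol
[H2O2] = 0.01132 mol / 0.01984 L = 0.5708 mol/L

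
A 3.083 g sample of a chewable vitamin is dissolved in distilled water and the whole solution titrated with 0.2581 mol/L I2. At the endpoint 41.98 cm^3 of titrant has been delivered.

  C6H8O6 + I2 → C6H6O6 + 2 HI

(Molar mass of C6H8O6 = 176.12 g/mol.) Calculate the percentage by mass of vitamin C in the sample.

n(I2) = 0.04198 L × 0.2581 mol/L = 0.01084 mol
n(C6H8O6) = 0.01084 mol (1:1 ratio)
mass of C6H8O6 = 0.01084 × 176.12 g/mol = 1.908 g
% C6H8O6 = 1.908 / 3.083 × 100 = 61.90 %

61.90 %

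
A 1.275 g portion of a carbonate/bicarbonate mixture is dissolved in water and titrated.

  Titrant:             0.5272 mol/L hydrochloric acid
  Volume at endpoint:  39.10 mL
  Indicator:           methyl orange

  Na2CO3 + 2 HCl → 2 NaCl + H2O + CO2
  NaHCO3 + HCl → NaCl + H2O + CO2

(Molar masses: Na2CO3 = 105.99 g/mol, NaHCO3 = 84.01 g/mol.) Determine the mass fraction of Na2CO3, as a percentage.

61.21 %

n(HCl) = 0.03910 × 0.5272 = 0.02061 mol
Let x = n(Na2CO3), y = n(NaHCO3).
Titrant: 2x + 1y = 0.02061;  mass: 105.99x + 84.01y = 1.275
Solving, x = 7.363 × 10^-3 mol, y = 5.887 × 10^-3 mol
mass of Na2CO3 = 7.363 × 10^-3 × 105.99 = 0.7804 g
% Na2CO3 = 0.7804 / 1.275 × 100 = 61.21 %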